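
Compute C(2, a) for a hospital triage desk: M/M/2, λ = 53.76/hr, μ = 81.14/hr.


a = λ/μ = 0.6626; ρ = a/2 = 0.3313
P₀ = 0.502314 (from M/M/c formula)
C(c,a) = [a^c/(c!(1−ρ))]·P₀ = [0.43898/(2·0.6687)]·0.502314
= 0.32823·0.502314 = 0.164873

Final: 0.164873


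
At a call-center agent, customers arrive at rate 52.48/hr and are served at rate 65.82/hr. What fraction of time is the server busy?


ρ = λ/μ = 52.48/65.82 = 0.7973

Final: 0.7973


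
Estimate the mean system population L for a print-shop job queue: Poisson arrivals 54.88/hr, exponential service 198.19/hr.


ρ = λ/μ = 54.88/198.19 = 0.2769
L = ρ/(1−ρ) = 0.2769/(1 − 0.2769) = 0.2769/0.7231 = 0.3829

Final: 0.3829


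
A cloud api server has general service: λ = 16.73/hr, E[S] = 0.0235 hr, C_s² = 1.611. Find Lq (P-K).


ρ = λ·E[S] = 16.73·0.0235 = 0.3932
Lq = ρ²(1+C_s²)/(2(1−ρ)) = 0.1546·(1+1.611)/(2·0.6068)
= 0.1546·2.6110/1.2137 = 0.33253

Final: 0.33253


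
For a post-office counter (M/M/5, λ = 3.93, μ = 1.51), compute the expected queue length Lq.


a = λ/μ = 2.6026; ρ = a/5 = 0.5205
P₀ = 0.071864
Lq = P₀·a^c·ρ / (c!·(1−ρ)²) = 0.071864·119.42026·0.5205/(120·0.22989)
= 0.16193

Final: 0.16193


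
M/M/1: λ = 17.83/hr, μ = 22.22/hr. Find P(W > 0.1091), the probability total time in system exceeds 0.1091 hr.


W ~ Exponential(μ−λ) for M/M/1.
μ − λ = 22.22 − 17.83 = 4.3900
P(W > t) = e^{−(μ−λ)t} = e^{−0.4789} = 0.619434

Final: 0.619434


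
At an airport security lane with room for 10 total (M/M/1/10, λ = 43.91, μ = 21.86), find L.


ρ = 43.91/21.86 = 2.0087
L = ρ[1 − (K+1)ρ^K + Kρ^(K+1)] / [(1−ρ)(1−ρ^(K+1))]
Numerator: 2.0087·(1 − 11·1069.381816 + 10·2148.058350) = 19521.236077
Denominator: (-1.0087)·(-2147.058350) = 2165.719882
L = 19521.236077/2165.719882 = 9.0137

Final: 9.0137


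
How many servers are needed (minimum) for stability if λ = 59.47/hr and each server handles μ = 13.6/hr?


Stability requires cμ > λ ⇔ c > λ/μ.
λ/μ = 59.47/13.6 = 4.3728
Minimum integer c = ⌊4.3728⌋ + 1 = 5
Check: 5·13.6 = 68.00 > 59.47, while 4·13.6 = 54.40 ≤ 59.47

Final: 5 servers


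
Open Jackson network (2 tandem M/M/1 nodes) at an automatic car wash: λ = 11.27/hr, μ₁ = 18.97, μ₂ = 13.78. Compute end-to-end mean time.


Each node sees arrival rate λ = 11.27/hr (tandem ⇒ throughput preserved).
W₁ = 1/(μ₁−λ) = 1/(18.97−11.27) = 0.12987 hr
W₂ = 1/(μ₂−λ) = 1/(13.78−11.27) = 0.39841 hr
W_total = W₁ + W₂ = 0.12987 + 0.39841 = 0.52828 hr

Final: 0.52828 hr


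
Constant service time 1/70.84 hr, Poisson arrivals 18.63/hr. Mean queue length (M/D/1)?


ρ = 18.63/70.84 = 0.2630
M/D/1: Lq = ρ²/(2(1−ρ)) = 0.06916/(2·0.7370) = 0.04692

Final: 0.04692


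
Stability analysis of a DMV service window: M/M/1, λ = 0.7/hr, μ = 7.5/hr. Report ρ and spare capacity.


Total capacity cμ = 1·7.5 = 7.50/hr
ρ = λ/(cμ) = 0.7/7.50 = 0.09333
Stable ⇔ ρ < 1: YES
Spare capacity = cμ − λ = 7.50 − 0.7 = 6.80/hr

Final: ρ = 0.09333; stable; margin = 6.80/hr


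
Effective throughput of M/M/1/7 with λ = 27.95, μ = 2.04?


ρ = 13.7010; P_K = (1−ρ)ρ^7/(1−ρ^8) = 0.927013
λ_eff = λ(1 − P_K) = 27.95·(1 − 0.927013) = 27.95·0.072987 = 2.0400 /hr

Final: 2.0400 /hr


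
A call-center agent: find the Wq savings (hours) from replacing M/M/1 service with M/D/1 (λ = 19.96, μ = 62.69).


ρ = 19.96/62.69 = 0.3184
Wq(M/M/1) = ρ/(μ−λ) = 0.3184/42.73 = 0.007451 hr
Wq(M/D/1) = ρ/(2(μ−λ)) = 0.003726 hr
Savings = 0.007451 − 0.003726 = 0.003726 hr

Final: 0.003726 hr


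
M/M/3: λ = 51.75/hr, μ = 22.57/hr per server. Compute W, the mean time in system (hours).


a = 2.2929; ρ = 0.7643; P₀ = 0.069229
Lq = P₀·a^c·ρ/(c!(1−ρ)²) = 1.91326
Wq = Lq/λ = 1.91326/51.75 = 0.03697 hr
W = Wq + 1/μ = 0.03697 + 0.04431 = 0.08128 hr

Final: 0.08128 hr


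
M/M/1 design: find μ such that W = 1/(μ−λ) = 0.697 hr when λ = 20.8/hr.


W = 1/(μ−λ) ⇒ μ − λ = 1/W = 1/0.697 = 1.4347
μ = λ + 1/W = 20.8 + 1.4347 = 22.2347 per hr

Final: 22.2347 /hr


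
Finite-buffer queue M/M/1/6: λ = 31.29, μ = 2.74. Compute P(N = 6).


ρ = λ/μ = 31.29/2.74 = 11.4197
P_K = (1−ρ)ρ^K/(1−ρ^(K+1)) = (-10.4197·2217838.927574)/(1 − 25327073.008688)
= -23109234.081113/-25327072.008688 = 0.912432

Final: 0.912432


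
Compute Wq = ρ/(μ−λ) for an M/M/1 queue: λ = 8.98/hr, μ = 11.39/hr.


ρ = 8.98/11.39 = 0.7884
Wq = ρ/(μ−λ) = 0.7884/(11.39 − 8.98) = 0.7884/2.41 = 0.3271 hr

Final: 0.3271 hr


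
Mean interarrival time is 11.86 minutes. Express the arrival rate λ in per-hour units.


λ = 1/(interarrival time) in consistent units.
1 hour = 60 min, so λ = 60/11.86 = 5.0590 per hour

Final: 5.0590 /hr


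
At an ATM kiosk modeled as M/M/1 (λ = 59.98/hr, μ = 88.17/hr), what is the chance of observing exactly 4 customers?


ρ = 59.98/88.17 = 0.6803
P_n = (1−ρ)·ρ^n = (1 − 0.6803)·0.6803^4 = 0.3197·0.214162 = 0.068473

Final: 0.068473


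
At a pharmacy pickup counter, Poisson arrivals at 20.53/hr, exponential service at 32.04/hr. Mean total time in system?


W = 1/(μ−λ) = 1/(32.04 − 20.53) = 1/11.51 = 0.08688 hr

Final: 0.08688 hr


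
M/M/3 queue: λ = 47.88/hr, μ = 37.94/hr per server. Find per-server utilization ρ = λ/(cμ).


ρ = λ/(cμ) = 47.88/(3·37.94) = 47.88/113.82 = 0.4207

Final: 0.4207


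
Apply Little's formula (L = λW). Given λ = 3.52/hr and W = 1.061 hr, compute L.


L = λW = 3.52·1.061 = 3.7347

Final: 3.7347


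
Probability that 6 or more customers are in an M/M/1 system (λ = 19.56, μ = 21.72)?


ρ = 19.56/21.72 = 0.9006
P(N ≥ n) = ρ^n = 0.9006^6 = 0.533401

Final: 0.533401


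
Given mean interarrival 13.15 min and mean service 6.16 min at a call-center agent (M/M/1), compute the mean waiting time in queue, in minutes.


λ = 60/13.15 = 4.5627 /hr
μ = 60/6.16 = 9.7403 /hr
ρ = λ/μ = 4.5627/9.7403 = 0.4684
Wq = ρ/(μ−λ) = 0.4684/(9.7403−4.5627) = 0.09048 hr
In minutes: 0.09048·60 = 5.429 min

Final: 5.429 min


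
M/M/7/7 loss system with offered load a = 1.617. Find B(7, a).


B(c,a) = (a^c/c!) / Σ_{k=0}^{c} a^k/k!
a^7/7! = 0.005735
Σ terms (k=0..7): 1.00000 + 1.61700 + 1.30734 + 0.70466 + 0.28486 + 0.09212 + 0.02483 + 0.005735 = 5.036547
B = 0.005735/5.036547 = 0.001139

Final: 0.001139


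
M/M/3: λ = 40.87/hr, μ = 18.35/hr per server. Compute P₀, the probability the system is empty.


a = λ/μ = 40.87/18.35 = 2.2272; ρ = a/c = 0.7424
Σ_{k=0}^{2} a^k/k! (terms k=0..2) = 1.00000 + 2.22725 + 2.48032 = 5.70756
Tail: a^3/(3!(1−ρ)) = 11.04856/(6·0.2576) = 7.14884
P₀ = 1/(5.70756 + 7.14884) = 1/12.85640 = 0.077782

Final: 0.077782


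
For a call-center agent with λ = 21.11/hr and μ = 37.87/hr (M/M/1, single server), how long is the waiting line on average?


ρ = 21.11/37.87 = 0.5574
Lq = ρ²/(1−ρ) = 0.3107/0.4426 = 0.7021

Final: 0.7021


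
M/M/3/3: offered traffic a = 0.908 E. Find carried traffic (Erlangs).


B(3,0.908) = 0.051030 (Erlang-B)
Carried load = a(1 − B) = 0.908·(1 − 0.051030) = 0.908·0.948970 = 0.8617 E

Final: 0.8617 Erlangs


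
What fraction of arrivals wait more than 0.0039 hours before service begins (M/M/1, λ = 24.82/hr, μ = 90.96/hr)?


ρ = 24.82/90.96 = 0.2729
P(Wq > t) = ρ·e^{−(μ−λ)t} = 0.2729·e^{−0.2579}
= 0.2729·0.772637 = 0.210827

Final: 0.210827


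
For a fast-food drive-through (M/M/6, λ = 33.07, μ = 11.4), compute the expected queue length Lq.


a = λ/μ = 2.9009; ρ = a/6 = 0.4835
P₀ = 0.054225
Lq = P₀·a^c·ρ / (c!·(1−ρ)²) = 0.054225·595.90367·0.4835/(720·0.26679)
= 0.08133

Final: 0.08133


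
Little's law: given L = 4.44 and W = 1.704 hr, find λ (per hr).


λ = L/W = 4.44/1.704 = 2.6056 /hr

Final: 2.6056 /hr


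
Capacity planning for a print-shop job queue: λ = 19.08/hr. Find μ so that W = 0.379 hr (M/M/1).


W = 1/(μ−λ) ⇒ μ − λ = 1/W = 1/0.379 = 2.6385
μ = λ + 1/W = 19.08 + 2.6385 = 21.7185 per hr

Final: 21.7185 /hr


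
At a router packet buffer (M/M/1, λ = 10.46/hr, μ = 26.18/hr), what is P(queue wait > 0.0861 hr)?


ρ = 10.46/26.18 = 0.3995
P(Wq > t) = ρ·e^{−(μ−λ)t} = 0.3995·e^{−1.3535}
= 0.3995·0.258337 = 0.103216

Final: 0.103216


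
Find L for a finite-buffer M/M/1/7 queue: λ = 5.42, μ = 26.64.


ρ = 5.42/26.64 = 0.2035
L = ρ[1 − (K+1)ρ^K + Kρ^(K+1)] / [(1−ρ)(1−ρ^(K+1))]
Numerator: 0.2035·(1 − 8·0.00001443 + 7·0.000002936) = 0.203434
Denominator: (0.7965)·(0.999997) = 0.796544
L = 0.203434/0.796544 = 0.2554

Final: 0.2554


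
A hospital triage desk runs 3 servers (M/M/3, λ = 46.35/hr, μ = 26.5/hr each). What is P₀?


a = λ/μ = 46.35/26.5 = 1.7491; ρ = a/c = 0.5830
Σ_{k=0}^{2} a^k/k! (terms k=0..2) = 1.00000 + 1.74906 + 1.52960 = 4.27866
Tail: a^3/(3!(1−ρ)) = 5.35071/(6·0.4170) = 2.13867
P₀ = 1/(4.27866 + 2.13867) = 1/6.41733 = 0.155828

Final: 0.155828


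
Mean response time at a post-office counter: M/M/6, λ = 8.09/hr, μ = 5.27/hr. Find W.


a = 1.5351; ρ = 0.2559; P₀ = 0.215371
Lq = P₀·a^c·ρ/(c!(1−ρ)²) = 0.001809
Wq = Lq/λ = 0.001809/8.09 = 0.0002236 hr
W = Wq + 1/μ = 0.0002236 + 0.18975 = 0.18998 hr

Final: 0.18998 hr


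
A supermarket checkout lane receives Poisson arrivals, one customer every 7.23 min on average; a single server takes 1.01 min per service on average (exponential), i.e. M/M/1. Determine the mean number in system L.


λ = 60/7.23 = 8.2988 /hr
μ = 60/1.01 = 59.4059 /hr
ρ = λ/μ = 8.2988/59.4059 = 0.1397
L = ρ/(1−ρ) = 0.1397/0.8603 = 0.1624

Final: 0.1624


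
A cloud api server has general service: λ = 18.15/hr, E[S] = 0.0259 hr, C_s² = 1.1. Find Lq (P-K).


ρ = λ·E[S] = 18.15·0.0259 = 0.4701
Lq = ρ²(1+C_s²)/(2(1−ρ)) = 0.2210·(1+1.1)/(2·0.5299)
= 0.2210·2.1000/1.0598 = 0.43786

Final: 0.43786


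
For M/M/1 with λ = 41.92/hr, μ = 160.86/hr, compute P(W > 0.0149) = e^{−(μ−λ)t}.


W ~ Exponential(μ−λ) for M/M/1.
μ − λ = 160.86 − 41.92 = 118.9400
P(W > t) = e^{−(μ−λ)t} = e^{−1.7722} = 0.169958

Final: 0.169958


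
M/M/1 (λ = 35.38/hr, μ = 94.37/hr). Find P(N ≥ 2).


ρ = 35.38/94.37 = 0.3749
P(N ≥ n) = ρ^n = 0.3749^2 = 0.140555

Final: 0.140555


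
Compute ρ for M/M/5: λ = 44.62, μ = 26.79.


ρ = λ/(cμ) = 44.62/(5·26.79) = 44.62/133.95 = 0.3331

Final: 0.3331


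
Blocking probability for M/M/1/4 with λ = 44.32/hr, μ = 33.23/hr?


ρ = λ/μ = 44.32/33.23 = 1.3337
P_K = (1−ρ)ρ^K/(1−ρ^(K+1)) = (-0.3337·3.164300)/(1 − 4.220336)
= -1.056036/-3.220336 = 0.327927

Final: 0.327927


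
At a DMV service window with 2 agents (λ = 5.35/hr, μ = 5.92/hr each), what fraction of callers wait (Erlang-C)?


a = λ/μ = 0.9037; ρ = a/2 = 0.4519
P₀ = 0.377545 (from M/M/c formula)
C(c,a) = [a^c/(c!(1−ρ))]·P₀ = [0.81670/(2·0.5481)]·0.377545
= 0.74497·0.377545 = 0.281261

Final: 0.281261


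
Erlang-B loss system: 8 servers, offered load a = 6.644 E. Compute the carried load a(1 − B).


B(8,6.644) = 0.158350 (Erlang-B)
Carried load = a(1 − B) = 6.644·(1 − 0.158350) = 6.644·0.841650 = 5.5919 E

Final: 5.5919 Erlangs


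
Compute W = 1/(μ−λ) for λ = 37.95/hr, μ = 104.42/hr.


W = 1/(μ−λ) = 1/(104.42 − 37.95) = 1/66.47 = 0.01504 hr

Final: 0.01504 hr


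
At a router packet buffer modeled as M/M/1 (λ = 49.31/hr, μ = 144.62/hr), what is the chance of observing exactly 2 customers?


ρ = 49.31/144.62 = 0.3410
P_n = (1−ρ)·ρ^n = (1 − 0.3410)·0.3410^2 = 0.6590·0.116255 = 0.076617

Final: 0.076617


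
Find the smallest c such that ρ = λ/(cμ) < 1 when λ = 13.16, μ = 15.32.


Stability requires cμ > λ ⇔ c > λ/μ.
λ/μ = 13.16/15.32 = 0.8590
Minimum integer c = ⌊0.8590⌋ + 1 = 1
Check: 1·15.32 = 15.32 > 13.16, while 0·15.32 = 0.00 ≤ 13.16

Final: 1 servers


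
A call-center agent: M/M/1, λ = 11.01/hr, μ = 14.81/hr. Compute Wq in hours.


ρ = 11.01/14.81 = 0.7434
Wq = ρ/(μ−λ) = 0.7434/(14.81 − 11.01) = 0.7434/3.80 = 0.1956 hr

Final: 0.1956 hr


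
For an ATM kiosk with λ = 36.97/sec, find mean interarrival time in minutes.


Mean interarrival time = 1/λ = 1/36.97 second = 0.02705 second
In minutes: 0.02705 × 0.0166667 = 0.0004508 min

Final: 0.0004508 min


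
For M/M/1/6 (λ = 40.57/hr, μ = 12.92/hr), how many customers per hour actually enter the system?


ρ = 3.1401; P_K = (1−ρ)ρ^6/(1−ρ^7) = 0.681765
λ_eff = λ(1 − P_K) = 40.57·(1 − 0.681765) = 40.57·0.318235 = 12.9108 /hr

Final: 12.9108 /hr


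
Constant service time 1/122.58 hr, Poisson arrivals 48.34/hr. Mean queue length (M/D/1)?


ρ = 48.34/122.58 = 0.3944
M/D/1: Lq = ρ²/(2(1−ρ)) = 0.1555/(2·0.6056) = 0.12839

Final: 0.12839


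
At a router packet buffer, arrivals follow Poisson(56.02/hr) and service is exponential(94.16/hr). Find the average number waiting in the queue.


ρ = 56.02/94.16 = 0.5949
Lq = ρ²/(1−ρ) = 0.3540/0.4051 = 0.8739

Final: 0.8739


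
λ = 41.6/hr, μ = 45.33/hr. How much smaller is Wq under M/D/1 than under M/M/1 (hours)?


ρ = 41.6/45.33 = 0.9177
Wq(M/M/1) = ρ/(μ−λ) = 0.9177/3.73 = 0.24604 hr
Wq(M/D/1) = ρ/(2(μ−λ)) = 0.12302 hr
Savings = 0.24604 − 0.12302 = 0.12302 hr

Final: 0.12302 hr


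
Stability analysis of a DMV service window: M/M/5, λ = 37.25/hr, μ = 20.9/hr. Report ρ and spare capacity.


Total capacity cμ = 5·20.9 = 104.50/hr
ρ = λ/(cμ) = 37.25/104.50 = 0.3565
Stable ⇔ ρ < 1: YES
Spare capacity = cμ − λ = 104.50 − 37.25 = 67.25/hr

Final: ρ = 0.3565; stable; margin = 67.25/hr


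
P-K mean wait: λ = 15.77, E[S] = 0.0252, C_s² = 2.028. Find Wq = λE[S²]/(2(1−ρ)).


ρ = λ·E[S] = 15.77·0.0252 = 0.3974
E[S²] = E[S]²(1+C_s²) = 0.0252²·(1+2.028) = 0.001923
Wq = λ·E[S²]/(2(1−ρ)) = 15.77·0.001923/(2·0.6026) = 0.02516 hr

Final: 0.02516 hr


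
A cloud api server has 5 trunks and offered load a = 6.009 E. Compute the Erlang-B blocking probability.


B(c,a) = (a^c/c!) / Σ_{k=0}^{c} a^k/k!
a^5/5! = 65.287460
Σ terms (k=0..5): 1.00000 + 6.00900 + 18.05404 + 36.16224 + 54.32473 + 65.28746 = 180.837474
B = 65.287460/180.837474 = 0.361028

Final: 0.361028


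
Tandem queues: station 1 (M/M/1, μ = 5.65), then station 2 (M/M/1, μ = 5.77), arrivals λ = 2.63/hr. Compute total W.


Each node sees arrival rate λ = 2.63/hr (tandem ⇒ throughput preserved).
W₁ = 1/(μ₁−λ) = 1/(5.65−2.63) = 0.33113 hr
W₂ = 1/(μ₂−λ) = 1/(5.77−2.63) = 0.31847 hr
W_total = W₁ + W₂ = 0.33113 + 0.31847 = 0.64960 hr

Final: 0.64960 hr


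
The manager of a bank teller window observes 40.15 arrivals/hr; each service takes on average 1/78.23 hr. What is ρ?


ρ = λ/μ = 40.15/78.23 = 0.5132

Final: 0.5132


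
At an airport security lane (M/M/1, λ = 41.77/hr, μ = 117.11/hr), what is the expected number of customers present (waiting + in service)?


ρ = λ/μ = 41.77/117.11 = 0.3567
L = ρ/(1−ρ) = 0.3567/(1 − 0.3567) = 0.3567/0.6433 = 0.5544

Final: 0.5544


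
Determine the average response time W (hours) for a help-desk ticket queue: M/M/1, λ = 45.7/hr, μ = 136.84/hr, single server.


W = 1/(μ−λ) = 1/(136.84 − 45.7) = 1/91.14 = 0.01097 hr

Final: 0.01097 hr


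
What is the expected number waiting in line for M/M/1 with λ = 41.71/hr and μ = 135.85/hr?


ρ = 41.71/135.85 = 0.3070
Lq = ρ²/(1−ρ) = 0.09427/0.6930 = 0.1360

Final: 0.1360


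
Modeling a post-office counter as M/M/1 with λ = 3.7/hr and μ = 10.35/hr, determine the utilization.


ρ = λ/μ = 3.7/10.35 = 0.3575

Final: 0.3575


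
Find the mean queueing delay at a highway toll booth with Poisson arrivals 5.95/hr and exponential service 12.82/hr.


ρ = 5.95/12.82 = 0.4641
Wq = ρ/(μ−λ) = 0.4641/(12.82 − 5.95) = 0.4641/6.87 = 0.06756 hr

Final: 0.06756 hr


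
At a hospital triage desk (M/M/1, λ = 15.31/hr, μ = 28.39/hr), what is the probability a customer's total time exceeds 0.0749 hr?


W ~ Exponential(μ−λ) for M/M/1.
μ − λ = 28.39 − 15.31 = 13.0800
P(W > t) = e^{−(μ−λ)t} = e^{−0.9797} = 0.375427

Final: 0.375427


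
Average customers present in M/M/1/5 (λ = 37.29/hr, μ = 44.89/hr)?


ρ = 37.29/44.89 = 0.8307
L = ρ[1 − (K+1)ρ^K + Kρ^(K+1)] / [(1−ρ)(1−ρ^(K+1))]
Numerator: 0.8307·(1 − 6·0.395561 + 5·0.328592) = 0.223948
Denominator: (0.1693)·(0.671408) = 0.113671
L = 0.223948/0.113671 = 1.9701

Final: 1.9701


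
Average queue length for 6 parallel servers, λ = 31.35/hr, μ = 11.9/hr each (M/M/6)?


a = λ/μ = 2.6345; ρ = a/6 = 0.4391
P₀ = 0.071204
Lq = P₀·a^c·ρ / (c!·(1−ρ)²) = 0.071204·334.30549·0.4391/(720·0.31464)
= 0.04614

Final: 0.04614


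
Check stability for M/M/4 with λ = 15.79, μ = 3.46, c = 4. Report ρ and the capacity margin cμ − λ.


Total capacity cμ = 4·3.46 = 13.84/hr
ρ = λ/(cμ) = 15.79/13.84 = 1.1409
Stable ⇔ ρ < 1: NO
Spare capacity = cμ − λ = 13.84 − 15.79 = -1.95/hr

Final: ρ = 1.1409; unstable; margin = -1.95/hr


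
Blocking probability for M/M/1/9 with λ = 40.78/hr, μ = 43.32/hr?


ρ = λ/μ = 40.78/43.32 = 0.9414
P_K = (1−ρ)ρ^K/(1−ρ^(K+1)) = (0.05863·0.580536)/(1 − 0.546497)
= 0.034039/0.453503 = 0.075057

Final: 0.075057


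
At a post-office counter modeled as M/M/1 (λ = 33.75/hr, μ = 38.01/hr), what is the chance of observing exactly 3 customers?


ρ = 33.75/38.01 = 0.8879
P_n = (1−ρ)·ρ^n = (1 − 0.8879)·0.8879^3 = 0.1121·0.700048 = 0.078458

Final: 0.078458


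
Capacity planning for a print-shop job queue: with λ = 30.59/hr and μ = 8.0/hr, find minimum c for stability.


Stability requires cμ > λ ⇔ c > λ/μ.
λ/μ = 30.59/8.0 = 3.8237
Minimum integer c = ⌊3.8237⌋ + 1 = 4
Check: 4·8.0 = 32.00 > 30.59, while 3·8.0 = 24.00 ≤ 30.59

Final: 4 servers


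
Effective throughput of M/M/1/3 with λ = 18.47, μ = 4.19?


ρ = 4.4081; P_K = (1−ρ)ρ^3/(1−ρ^4) = 0.775199
λ_eff = λ(1 − P_K) = 18.47·(1 − 0.775199) = 18.47·0.224801 = 4.1521 /hr

Final: 4.1521 /hr


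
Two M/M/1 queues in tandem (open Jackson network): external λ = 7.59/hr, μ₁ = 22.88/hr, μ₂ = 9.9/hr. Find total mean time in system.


Each node sees arrival rate λ = 7.59/hr (tandem ⇒ throughput preserved).
W₁ = 1/(μ₁−λ) = 1/(22.88−7.59) = 0.06540 hr
W₂ = 1/(μ₂−λ) = 1/(9.9−7.59) = 0.43290 hr
W_total = W₁ + W₂ = 0.06540 + 0.43290 = 0.49830 hr

Final: 0.49830 hr


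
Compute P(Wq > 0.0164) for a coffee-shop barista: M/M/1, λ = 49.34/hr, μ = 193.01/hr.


ρ = 49.34/193.01 = 0.2556
P(Wq > t) = ρ·e^{−(μ−λ)t} = 0.2556·e^{−2.3562}
= 0.2556·0.094781 = 0.024229

Final: 0.024229


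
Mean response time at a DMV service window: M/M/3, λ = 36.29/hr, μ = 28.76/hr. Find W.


a = 1.2618; ρ = 0.4206; P₀ = 0.275039
Lq = P₀·a^c·ρ/(c!(1−ρ)²) = 0.11539
Wq = Lq/λ = 0.11539/36.29 = 0.003180 hr
W = Wq + 1/μ = 0.003180 + 0.03477 = 0.03795 hr

Final: 0.03795 hr


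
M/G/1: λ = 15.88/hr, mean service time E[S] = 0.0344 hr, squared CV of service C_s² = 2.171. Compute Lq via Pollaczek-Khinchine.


ρ = λ·E[S] = 15.88·0.0344 = 0.5463
Lq = ρ²(1+C_s²)/(2(1−ρ)) = 0.2984·(1+2.171)/(2·0.4537)
= 0.2984·3.1710/0.9075 = 1.04277

Final: 1.04277


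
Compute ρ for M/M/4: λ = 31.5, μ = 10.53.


ρ = λ/(cμ) = 31.5/(4·10.53) = 31.5/42.12 = 0.7479

Final: 0.7479


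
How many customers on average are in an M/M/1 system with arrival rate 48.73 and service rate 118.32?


ρ = λ/μ = 48.73/118.32 = 0.4118
L = ρ/(1−ρ) = 0.4118/(1 − 0.4118) = 0.4118/0.5882 = 0.7002

Final: 0.7002


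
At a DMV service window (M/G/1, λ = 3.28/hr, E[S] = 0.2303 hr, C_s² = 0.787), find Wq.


ρ = λ·E[S] = 3.28·0.2303 = 0.7554
E[S²] = E[S]²(1+C_s²) = 0.2303²·(1+0.787) = 0.094779
Wq = λ·E[S²]/(2(1−ρ)) = 3.28·0.094779/(2·0.2446) = 0.63544 hr

Final: 0.63544 hr


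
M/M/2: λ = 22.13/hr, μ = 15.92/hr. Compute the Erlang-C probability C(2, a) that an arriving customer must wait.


a = λ/μ = 1.3901; ρ = a/2 = 0.6950
P₀ = 0.179915 (from M/M/c formula)
C(c,a) = [a^c/(c!(1−ρ))]·P₀ = [1.93231/(2·0.3050)]·0.179915
= 3.16811·0.179915 = 0.569990

Final: 0.569990


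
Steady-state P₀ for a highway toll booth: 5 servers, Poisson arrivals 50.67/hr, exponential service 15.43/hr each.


a = λ/μ = 50.67/15.43 = 3.2839; ρ = a/c = 0.6568
Σ_{k=0}^{4} a^k/k! (terms k=0..4) = 1.00000 + 3.28386 + 5.39188 + 5.90206 + 4.84539 = 20.42319
Tail: a^5/(5!(1−ρ)) = 381.87822/(120·0.3432) = 9.27175
P₀ = 1/(20.42319 + 9.27175) = 1/29.69494 = 0.033676

Final: 0.033676


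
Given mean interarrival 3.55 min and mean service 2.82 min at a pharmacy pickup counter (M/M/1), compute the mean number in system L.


λ = 60/3.55 = 16.9014 /hr
μ = 60/2.82 = 21.2766 /hr
ρ = λ/μ = 16.9014/21.2766 = 0.7944
L = ρ/(1−ρ) = 0.7944/0.2056 = 3.8630

Final: 3.8630


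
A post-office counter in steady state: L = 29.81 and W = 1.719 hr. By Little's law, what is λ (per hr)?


λ = L/W = 29.81/1.719 = 17.3415 /hr

Final: 17.3415 /hr


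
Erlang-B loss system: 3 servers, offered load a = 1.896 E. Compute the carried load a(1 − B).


B(3,1.896) = 0.194869 (Erlang-B)
Carried load = a(1 − B) = 1.896·(1 − 0.194869) = 1.896·0.805131 = 1.5265 E

Final: 1.5265 Erlangs


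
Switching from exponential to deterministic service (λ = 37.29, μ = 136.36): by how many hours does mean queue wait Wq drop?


ρ = 37.29/136.36 = 0.2735
Wq(M/M/1) = ρ/(μ−λ) = 0.2735/99.07 = 0.002760 hr
Wq(M/D/1) = ρ/(2(μ−λ)) = 0.001380 hr
Savings = 0.002760 − 0.001380 = 0.001380 hr

Final: 0.001380 hr


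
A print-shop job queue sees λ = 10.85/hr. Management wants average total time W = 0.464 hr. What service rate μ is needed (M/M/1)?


W = 1/(μ−λ) ⇒ μ − λ = 1/W = 1/0.464 = 2.1552
μ = λ + 1/W = 10.85 + 2.1552 = 13.0052 per hr

Final: 13.0052 /hr


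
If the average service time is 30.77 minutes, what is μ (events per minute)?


μ = 1/(service time) in consistent units.
1 minute = 1 min, so μ = 1/30.77 = 0.03250 per minute

Final: 0.03250 /min


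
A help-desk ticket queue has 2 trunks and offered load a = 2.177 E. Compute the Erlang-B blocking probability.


B(c,a) = (a^c/c!) / Σ_{k=0}^{c} a^k/k!
a^2/2! = 2.369665
Σ terms (k=0..2): 1.00000 + 2.17700 + 2.36966 = 5.546665
B = 2.369665/5.546665 = 0.427223

Final: 0.427223


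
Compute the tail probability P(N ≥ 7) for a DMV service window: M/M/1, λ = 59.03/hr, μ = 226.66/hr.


ρ = 59.03/226.66 = 0.2604
P(N ≥ n) = ρ^n = 0.2604^7 = 0.00008126

Final: 0.00008126


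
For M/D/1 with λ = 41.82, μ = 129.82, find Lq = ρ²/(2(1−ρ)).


ρ = 41.82/129.82 = 0.3221
M/D/1: Lq = ρ²/(2(1−ρ)) = 0.1038/(2·0.6779) = 0.07654

Final: 0.07654


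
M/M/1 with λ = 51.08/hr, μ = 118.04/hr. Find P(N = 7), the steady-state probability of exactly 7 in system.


ρ = 51.08/118.04 = 0.4327
P_n = (1−ρ)·ρ^n = (1 − 0.4327)·0.4327^7 = 0.5673·0.002842 = 0.001612

Final: 0.001612


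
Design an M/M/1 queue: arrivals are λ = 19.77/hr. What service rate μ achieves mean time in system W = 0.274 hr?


W = 1/(μ−λ) ⇒ μ − λ = 1/W = 1/0.274 = 3.6496
μ = λ + 1/W = 19.77 + 3.6496 = 23.4196 per hr

Final: 23.4196 /hr


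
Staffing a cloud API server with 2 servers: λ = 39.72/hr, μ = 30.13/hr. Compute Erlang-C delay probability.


a = λ/μ = 1.3183; ρ = a/2 = 0.6591
P₀ = 0.205441 (from M/M/c formula)
C(c,a) = [a^c/(c!(1−ρ))]·P₀ = [1.73788/(2·0.3409)]·0.205441
= 2.54929·0.205441 = 0.523729

Final: 0.523729


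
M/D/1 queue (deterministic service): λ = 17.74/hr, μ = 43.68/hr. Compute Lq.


ρ = 17.74/43.68 = 0.4061
M/D/1: Lq = ρ²/(2(1−ρ)) = 0.1649/(2·0.5939) = 0.13888

Final: 0.13888


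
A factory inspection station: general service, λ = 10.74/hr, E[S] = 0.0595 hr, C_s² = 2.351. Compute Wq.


ρ = λ·E[S] = 10.74·0.0595 = 0.6390
E[S²] = E[S]²(1+C_s²) = 0.0595²·(1+2.351) = 0.011863
Wq = λ·E[S²]/(2(1−ρ)) = 10.74·0.011863/(2·0.3610) = 0.17649 hr

Final: 0.17649 hr


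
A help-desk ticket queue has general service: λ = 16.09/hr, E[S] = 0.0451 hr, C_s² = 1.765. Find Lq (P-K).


ρ = λ·E[S] = 16.09·0.0451 = 0.7257
Lq = ρ²(1+C_s²)/(2(1−ρ)) = 0.5266·(1+1.765)/(2·0.2743)
= 0.5266·2.7650/0.5487 = 2.65363

Final: 2.65363


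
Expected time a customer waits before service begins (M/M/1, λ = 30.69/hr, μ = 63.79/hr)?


ρ = 30.69/63.79 = 0.4811
Wq = ρ/(μ−λ) = 0.4811/(63.79 − 30.69) = 0.4811/33.10 = 0.01454 hr

Final: 0.01454 hr


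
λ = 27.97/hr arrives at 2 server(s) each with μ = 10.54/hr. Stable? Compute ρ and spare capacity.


Total capacity cμ = 2·10.54 = 21.08/hr
ρ = λ/(cμ) = 27.97/21.08 = 1.3269
Stable ⇔ ρ < 1: NO
Spare capacity = cμ − λ = 21.08 − 27.97 = -6.89/hr

Final: ρ = 1.3269; unstable; margin = -6.89/hr


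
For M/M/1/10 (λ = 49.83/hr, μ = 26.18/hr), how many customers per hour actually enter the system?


ρ = 1.9034; P_K = (1−ρ)ρ^10/(1−ρ^11) = 0.475014
λ_eff = λ(1 − P_K) = 49.83·(1 − 0.475014) = 49.83·0.524986 = 26.1601 /hr

Final: 26.1601 /hr


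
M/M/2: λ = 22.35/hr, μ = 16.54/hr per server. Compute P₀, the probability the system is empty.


a = λ/μ = 22.35/16.54 = 1.3513; ρ = a/c = 0.6756
Σ_{k=0}^{1} a^k/k! (terms k=0..1) = 1.00000 + 1.35127 = 2.35127
Tail: a^2/(2!(1−ρ)) = 1.82593/(2·0.3244) = 2.81462
P₀ = 1/(2.35127 + 2.81462) = 1/5.16589 = 0.193577

Final: 0.193577


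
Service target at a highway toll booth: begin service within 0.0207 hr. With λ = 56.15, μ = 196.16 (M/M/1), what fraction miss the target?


ρ = 56.15/196.16 = 0.2862
P(Wq > t) = ρ·e^{−(μ−λ)t} = 0.2862·e^{−2.8982}
= 0.2862·0.055122 = 0.015778

Final: 0.015778


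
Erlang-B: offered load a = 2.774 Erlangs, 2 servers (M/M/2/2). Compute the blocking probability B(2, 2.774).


B(c,a) = (a^c/c!) / Σ_{k=0}^{c} a^k/k!
a^2/2! = 3.847538
Σ terms (k=0..2): 1.00000 + 2.77400 + 3.84754 = 7.621538
B = 3.847538/7.621538 = 0.504824

Final: 0.504824


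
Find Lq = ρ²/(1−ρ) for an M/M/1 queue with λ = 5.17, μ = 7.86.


ρ = 5.17/7.86 = 0.6578
Lq = ρ²/(1−ρ) = 0.4326/0.3422 = 1.2642

Final: 1.2642


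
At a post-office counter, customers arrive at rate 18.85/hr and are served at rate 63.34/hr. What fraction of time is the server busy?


ρ = λ/μ = 18.85/63.34 = 0.2976

Final: 0.2976


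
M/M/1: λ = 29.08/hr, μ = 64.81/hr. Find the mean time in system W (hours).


W = 1/(μ−λ) = 1/(64.81 − 29.08) = 1/35.73 = 0.02799 hr

Final: 0.02799 hr


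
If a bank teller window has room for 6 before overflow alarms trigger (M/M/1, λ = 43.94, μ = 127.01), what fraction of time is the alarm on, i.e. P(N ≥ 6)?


ρ = 43.94/127.01 = 0.3460
P(N ≥ n) = ρ^n = 0.3460^6 = 0.001714

Final: 0.001714


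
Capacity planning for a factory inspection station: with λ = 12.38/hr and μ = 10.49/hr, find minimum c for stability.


Stability requires cμ > λ ⇔ c > λ/μ.
λ/μ = 12.38/10.49 = 1.1802
Minimum integer c = ⌊1.1802⌋ + 1 = 2
Check: 2·10.49 = 20.98 > 12.38, while 1·10.49 = 10.49 ≤ 12.38

Final: 2 servers


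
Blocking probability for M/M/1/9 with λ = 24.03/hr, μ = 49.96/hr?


ρ = λ/μ = 24.03/49.96 = 0.4810
P_K = (1−ρ)ρ^K/(1−ρ^(K+1)) = (0.5190·0.001378)/(1 − 0.0006627)
= 0.0007151/0.999337 = 0.0007156

Final: 0.0007156


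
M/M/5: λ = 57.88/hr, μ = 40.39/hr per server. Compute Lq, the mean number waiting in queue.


a = λ/μ = 1.4330; ρ = a/5 = 0.2866
P₀ = 0.238289
Lq = P₀·a^c·ρ / (c!·(1−ρ)²) = 0.238289·6.04329·0.2866/(120·0.50893)
= 0.006758

Final: 0.006758


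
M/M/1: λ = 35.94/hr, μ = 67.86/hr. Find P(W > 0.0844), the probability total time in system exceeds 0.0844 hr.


W ~ Exponential(μ−λ) for M/M/1.
μ − λ = 67.86 − 35.94 = 31.9200
P(W > t) = e^{−(μ−λ)t} = e^{−2.6940} = 0.067607

Final: 0.067607


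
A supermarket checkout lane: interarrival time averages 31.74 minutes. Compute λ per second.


λ = 1/(interarrival time) in consistent units.
1 second = 0.0166667 min, so λ = 0.0166667/31.74 = 0.0005251 per second

Final: 0.0005251 /sec


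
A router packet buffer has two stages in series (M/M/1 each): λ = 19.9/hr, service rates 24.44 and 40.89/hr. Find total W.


Each node sees arrival rate λ = 19.9/hr (tandem ⇒ throughput preserved).
W₁ = 1/(μ₁−λ) = 1/(24.44−19.9) = 0.22026 hr
W₂ = 1/(μ₂−λ) = 1/(40.89−19.9) = 0.04764 hr
W_total = W₁ + W₂ = 0.22026 + 0.04764 = 0.26791 hr

Final: 0.26791 hr


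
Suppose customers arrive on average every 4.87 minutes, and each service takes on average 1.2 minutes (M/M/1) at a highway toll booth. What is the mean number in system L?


λ = 60/4.87 = 12.3203 /hr
μ = 60/1.2 = 50.0000 /hr
ρ = λ/μ = 12.3203/50.0000 = 0.2464
L = ρ/(1−ρ) = 0.2464/0.7536 = 0.3270

Final: 0.3270


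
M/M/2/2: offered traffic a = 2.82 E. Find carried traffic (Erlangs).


B(2,2.82) = 0.510018 (Erlang-B)
Carried load = a(1 − B) = 2.82·(1 − 0.510018) = 2.82·0.489982 = 1.3818 E

Final: 1.3818 Erlangs


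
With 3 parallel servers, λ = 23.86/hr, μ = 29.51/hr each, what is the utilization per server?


ρ = λ/(cμ) = 23.86/(3·29.51) = 23.86/88.53 = 0.2695

Final: 0.2695


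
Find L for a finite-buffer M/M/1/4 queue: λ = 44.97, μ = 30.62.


ρ = 44.97/30.62 = 1.4686
L = ρ[1 − (K+1)ρ^K + Kρ^(K+1)] / [(1−ρ)(1−ρ^(K+1))]
Numerator: 1.4686·(1 − 5·4.652333 + 4·6.832639) = 7.444418
Denominator: (-0.4686)·(-5.832639) = 2.733454
L = 7.444418/2.733454 = 2.7234

Final: 2.7234


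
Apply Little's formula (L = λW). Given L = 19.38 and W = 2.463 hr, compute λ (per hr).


λ = L/W = 19.38/2.463 = 7.8685 /hr

Final: 7.8685 /hr


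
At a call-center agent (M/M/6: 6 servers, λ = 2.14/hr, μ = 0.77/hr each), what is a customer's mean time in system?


a = 2.7792; ρ = 0.4632; P₀ = 0.061429
Lq = P₀·a^c·ρ/(c!(1−ρ)²) = 0.06320
Wq = Lq/λ = 0.06320/2.14 = 0.02953 hr
W = Wq + 1/μ = 0.02953 + 1.29870 = 1.32823 hr

Final: 1.32823 hr


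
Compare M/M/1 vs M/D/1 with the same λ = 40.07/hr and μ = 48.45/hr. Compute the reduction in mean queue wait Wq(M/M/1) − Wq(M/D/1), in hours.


ρ = 40.07/48.45 = 0.8270
Wq(M/M/1) = ρ/(μ−λ) = 0.8270/8.38 = 0.09869 hr
Wq(M/D/1) = ρ/(2(μ−λ)) = 0.04935 hr
Savings = 0.09869 − 0.04935 = 0.04935 hr

Final: 0.04935 hr


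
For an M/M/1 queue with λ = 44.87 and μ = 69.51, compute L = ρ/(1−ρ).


ρ = λ/μ = 44.87/69.51 = 0.6455
L = ρ/(1−ρ) = 0.6455/(1 − 0.6455) = 0.6455/0.3545 = 1.8210

Final: 1.8210


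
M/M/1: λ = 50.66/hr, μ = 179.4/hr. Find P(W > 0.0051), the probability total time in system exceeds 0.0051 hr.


W ~ Exponential(μ−λ) for M/M/1.
μ − λ = 179.4 − 50.66 = 128.7400
P(W > t) = e^{−(μ−λ)t} = e^{−0.6566} = 0.518625

Final: 0.518625


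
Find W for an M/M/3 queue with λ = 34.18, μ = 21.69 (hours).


a = 1.5758; ρ = 0.5253; P₀ = 0.192628
Lq = P₀·a^c·ρ/(c!(1−ρ)²) = 0.29283
Wq = Lq/λ = 0.29283/34.18 = 0.008567 hr
W = Wq + 1/μ = 0.008567 + 0.04610 = 0.05467 hr

Final: 0.05467 hr


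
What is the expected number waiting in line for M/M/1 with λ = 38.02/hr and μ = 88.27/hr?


ρ = 38.02/88.27 = 0.4307
Lq = ρ²/(1−ρ) = 0.1855/0.5693 = 0.3259

Final: 0.3259


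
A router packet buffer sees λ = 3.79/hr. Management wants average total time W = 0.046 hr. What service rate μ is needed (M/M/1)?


W = 1/(μ−λ) ⇒ μ − λ = 1/W = 1/0.046 = 21.7391
μ = λ + 1/W = 3.79 + 21.7391 = 25.5291 per hr

Final: 25.5291 /hr


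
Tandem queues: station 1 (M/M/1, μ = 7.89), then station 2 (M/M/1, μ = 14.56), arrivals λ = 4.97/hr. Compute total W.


Each node sees arrival rate λ = 4.97/hr (tandem ⇒ throughput preserved).
W₁ = 1/(μ₁−λ) = 1/(7.89−4.97) = 0.34247 hr
W₂ = 1/(μ₂−λ) = 1/(14.56−4.97) = 0.10428 hr
W_total = W₁ + W₂ = 0.34247 + 0.10428 = 0.44674 hr

Final: 0.44674 hr


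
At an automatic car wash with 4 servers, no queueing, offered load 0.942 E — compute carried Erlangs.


B(4,0.942) = 0.012827 (Erlang-B)
Carried load = a(1 − B) = 0.942·(1 − 0.012827) = 0.942·0.987173 = 0.9299 E

Final: 0.9299 Erlangs


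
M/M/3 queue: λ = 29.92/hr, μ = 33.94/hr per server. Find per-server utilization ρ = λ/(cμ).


ρ = λ/(cμ) = 29.92/(3·33.94) = 29.92/101.82 = 0.2939

Final: 0.2939


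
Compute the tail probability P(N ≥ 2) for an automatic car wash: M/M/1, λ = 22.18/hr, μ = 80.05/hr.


ρ = 22.18/80.05 = 0.2771
P(N ≥ n) = ρ^n = 0.2771^2 = 0.076772

Final: 0.076772


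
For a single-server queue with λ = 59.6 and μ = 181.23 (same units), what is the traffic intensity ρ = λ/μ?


ρ = λ/μ = 59.6/181.23 = 0.3289

Final: 0.3289


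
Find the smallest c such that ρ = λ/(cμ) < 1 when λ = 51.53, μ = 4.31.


Stability requires cμ > λ ⇔ c > λ/μ.
λ/μ = 51.53/4.31 = 11.9559
Minimum integer c = ⌊11.9559⌋ + 1 = 12
Check: 12·4.31 = 51.72 > 51.53, while 11·4.31 = 47.41 ≤ 51.53

Final: 12 servers


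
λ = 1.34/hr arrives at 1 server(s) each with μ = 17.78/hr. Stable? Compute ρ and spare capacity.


Total capacity cμ = 1·17.78 = 17.78/hr
ρ = λ/(cμ) = 1.34/17.78 = 0.07537
Stable ⇔ ρ < 1: YES
Spare capacity = cμ − λ = 17.78 − 1.34 = 16.44/hr

Final: ρ = 0.07537; stable; margin = 16.44/hr


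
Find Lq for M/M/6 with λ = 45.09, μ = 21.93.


a = λ/μ = 2.0561; ρ = a/6 = 0.3427
P₀ = 0.127730
Lq = P₀·a^c·ρ / (c!·(1−ρ)²) = 0.127730·75.55264·0.3427/(720·0.43207)
= 0.01063

Final: 0.01063


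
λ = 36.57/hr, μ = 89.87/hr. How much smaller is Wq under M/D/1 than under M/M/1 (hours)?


ρ = 36.57/89.87 = 0.4069
Wq(M/M/1) = ρ/(μ−λ) = 0.4069/53.30 = 0.007635 hr
Wq(M/D/1) = ρ/(2(μ−λ)) = 0.003817 hr
Savings = 0.007635 − 0.003817 = 0.003817 hr

Final: 0.003817 hr


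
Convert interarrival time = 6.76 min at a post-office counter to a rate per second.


λ = 1/(interarrival time) in consistent units.
1 second = 0.0166667 min, so λ = 0.0166667/6.76 = 0.002465 per second

Final: 0.002465 /sec


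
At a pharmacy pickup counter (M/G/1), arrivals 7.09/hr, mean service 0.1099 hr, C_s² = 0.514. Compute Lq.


ρ = λ·E[S] = 7.09·0.1099 = 0.7792
Lq = ρ²(1+C_s²)/(2(1−ρ)) = 0.6071·(1+0.514)/(2·0.2208)
= 0.6071·1.5140/0.4416 = 2.08145

Final: 2.08145


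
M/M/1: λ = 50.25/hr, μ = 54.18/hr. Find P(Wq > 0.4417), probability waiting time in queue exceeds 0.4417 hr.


ρ = 50.25/54.18 = 0.9275
P(Wq > t) = ρ·e^{−(μ−λ)t} = 0.9275·e^{−1.7359}
= 0.9275·0.176245 = 0.163461

Final: 0.163461


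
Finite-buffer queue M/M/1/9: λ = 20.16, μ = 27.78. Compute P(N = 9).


ρ = λ/μ = 20.16/27.78 = 0.7257
P_K = (1−ρ)ρ^K/(1−ρ^(K+1)) = (0.2743·0.055824)/(1 − 0.040512)
= 0.015313/0.959488 = 0.015959

Final: 0.015959


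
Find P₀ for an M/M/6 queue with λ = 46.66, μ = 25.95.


a = λ/μ = 46.66/25.95 = 1.7981; ρ = a/c = 0.2997
Σ_{k=0}^{5} a^k/k! (terms k=0..5) = 1.00000 + 1.79807 + 1.61653 + 0.96888 + 0.43553 + 0.15662 = 5.97564
Tail: a^6/(6!(1−ρ)) = 33.79436/(720·0.7003) = 0.06702
P₀ = 1/(5.97564 + 0.06702) = 1/6.04266 = 0.165490

Final: 0.165490


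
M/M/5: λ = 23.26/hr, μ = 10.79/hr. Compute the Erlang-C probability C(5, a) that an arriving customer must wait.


a = λ/μ = 2.1557; ρ = a/5 = 0.4311
P₀ = 0.114540 (from M/M/c formula)
C(c,a) = [a^c/(c!(1−ρ))]·P₀ = [46.55232/(120·0.5689)]·0.114540
= 0.68195·0.114540 = 0.078111

Final: 0.078111


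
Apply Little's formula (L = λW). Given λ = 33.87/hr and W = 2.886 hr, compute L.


L = λW = 33.87·2.886 = 97.7488

Final: 97.7488


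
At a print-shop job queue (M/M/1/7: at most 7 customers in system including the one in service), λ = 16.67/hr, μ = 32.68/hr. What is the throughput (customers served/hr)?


ρ = 0.5101; P_K = (1−ρ)ρ^7/(1−ρ^8) = 0.004423
λ_eff = λ(1 − P_K) = 16.67·(1 − 0.004423) = 16.67·0.995577 = 16.5963 /hr

Final: 16.5963 /hr


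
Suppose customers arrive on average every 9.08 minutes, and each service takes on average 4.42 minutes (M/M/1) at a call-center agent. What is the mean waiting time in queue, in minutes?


λ = 60/9.08 = 6.6079 /hr
μ = 60/4.42 = 13.5747 /hr
ρ = λ/μ = 6.6079/13.5747 = 0.4868
Wq = ρ/(μ−λ) = 0.4868/(13.5747−6.6079) = 0.06987 hr
In minutes: 0.06987·60 = 4.192 min

Final: 4.192 min


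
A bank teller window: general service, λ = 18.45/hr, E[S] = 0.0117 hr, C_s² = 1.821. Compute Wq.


ρ = λ·E[S] = 18.45·0.0117 = 0.2159
E[S²] = E[S]²(1+C_s²) = 0.0117²·(1+1.821) = 0.0003862
Wq = λ·E[S²]/(2(1−ρ)) = 18.45·0.0003862/(2·0.7841) = 0.004543 hr

Final: 0.004543 hr


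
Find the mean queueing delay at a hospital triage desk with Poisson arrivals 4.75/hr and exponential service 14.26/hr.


ρ = 4.75/14.26 = 0.3331
Wq = ρ/(μ−λ) = 0.3331/(14.26 − 4.75) = 0.3331/9.51 = 0.03503 hr

Final: 0.03503 hr


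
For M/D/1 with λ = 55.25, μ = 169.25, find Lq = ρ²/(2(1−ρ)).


ρ = 55.25/169.25 = 0.3264
M/D/1: Lq = ρ²/(2(1−ρ)) = 0.1066/(2·0.6736) = 0.07910

Final: 0.07910


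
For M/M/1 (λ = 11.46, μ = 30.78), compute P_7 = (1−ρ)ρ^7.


ρ = 11.46/30.78 = 0.3723
P_n = (1−ρ)·ρ^n = (1 − 0.3723)·0.3723^7 = 0.6277·0.0009918 = 0.0006225

Final: 0.0006225


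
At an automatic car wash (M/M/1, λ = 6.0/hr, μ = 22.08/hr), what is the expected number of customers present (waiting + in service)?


ρ = λ/μ = 6.0/22.08 = 0.2717
L = ρ/(1−ρ) = 0.2717/(1 − 0.2717) = 0.2717/0.7283 = 0.3731

Final: 0.3731


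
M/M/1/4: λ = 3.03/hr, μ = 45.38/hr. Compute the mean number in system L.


ρ = 3.03/45.38 = 0.06677
L = ρ[1 − (K+1)ρ^K + Kρ^(K+1)] / [(1−ρ)(1−ρ^(K+1))]
Numerator: 0.06677·(1 − 5·0.00001988 + 4·0.000001327) = 0.066763
Denominator: (0.9332)·(0.999999) = 0.933229
L = 0.066763/0.933229 = 0.07154

Final: 0.07154


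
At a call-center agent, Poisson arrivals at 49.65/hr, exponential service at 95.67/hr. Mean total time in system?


W = 1/(μ−λ) = 1/(95.67 − 49.65) = 1/46.02 = 0.02173 hr

Final: 0.02173 hr


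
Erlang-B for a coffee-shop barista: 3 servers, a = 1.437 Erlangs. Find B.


B(c,a) = (a^c/c!) / Σ_{k=0}^{c} a^k/k!
a^3/3! = 0.494560
Σ terms (k=0..3): 1.00000 + 1.43700 + 1.03248 + 0.49456 = 3.964045
B = 0.494560/3.964045 = 0.124761

Final: 0.124761


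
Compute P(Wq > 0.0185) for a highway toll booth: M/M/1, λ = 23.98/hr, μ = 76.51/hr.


ρ = 23.98/76.51 = 0.3134
P(Wq > t) = ρ·e^{−(μ−λ)t} = 0.3134·e^{−0.9718}
= 0.3134·0.378399 = 0.118599

Final: 0.118599


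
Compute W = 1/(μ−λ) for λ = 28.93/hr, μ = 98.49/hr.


W = 1/(μ−λ) = 1/(98.49 − 28.93) = 1/69.56 = 0.01438 hr

Final: 0.01438 hr


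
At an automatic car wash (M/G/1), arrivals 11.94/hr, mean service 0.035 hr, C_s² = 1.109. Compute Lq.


ρ = λ·E[S] = 11.94·0.035 = 0.4179
Lq = ρ²(1+C_s²)/(2(1−ρ)) = 0.1746·(1+1.109)/(2·0.5821)
= 0.1746·2.1090/1.1642 = 0.31637

Final: 0.31637


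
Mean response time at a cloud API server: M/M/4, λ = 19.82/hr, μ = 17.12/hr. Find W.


a = 1.1577; ρ = 0.2894; P₀ = 0.313302
Lq = P₀·a^c·ρ/(c!(1−ρ)²) = 0.01344
Wq = Lq/λ = 0.01344/19.82 = 0.0006782 hr
W = Wq + 1/μ = 0.0006782 + 0.05841 = 0.05909 hr

Final: 0.05909 hr
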